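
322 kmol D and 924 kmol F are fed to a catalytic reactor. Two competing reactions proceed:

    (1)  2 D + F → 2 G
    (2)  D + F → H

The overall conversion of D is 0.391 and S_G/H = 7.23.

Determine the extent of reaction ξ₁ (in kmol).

ξ₁ = 55.3 kmol

Conversion of D: D consumed = 0.391 × 322 = 125.9 kmol = 2ξ₁ + 1ξ₂.
Selectivity: 2ξ₁ / (1ξ₂) = 7.23 → ξ₁ = 3.615 ξ₂.
Substitute: (2·3.615 + 1) ξ₂ = 125.9 → ξ₂ = 15.3 kmol, ξ₁ = 55.3 kmol.
Outlet amounts (n = n₀ + Σ ν·ξ):
  D: 322 − 2(55.3) − 1(15.3) = 196.1
  F: 924 − 1(55.3) − 1(15.3) = 853.4
  G: 0 + 2(55.3) = 110.6
  H: 0 + 1(15.3) = 15.3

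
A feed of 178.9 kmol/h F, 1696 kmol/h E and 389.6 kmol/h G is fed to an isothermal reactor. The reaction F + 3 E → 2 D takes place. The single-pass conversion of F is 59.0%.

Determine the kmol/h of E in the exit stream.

F reacted = 0.59 × 178.9 = 105.6 kmol/h; ν_F = −1, so ξ = 105.6/1 = 105.6 kmol/h.
Outlet amounts (n = n₀ + ν ξ):
  F: 178.9 − 1(105.6) = 73.35
  E: 1696 − 3(105.6) = 1379
  D: 0 + 2(105.6) = 211.1
  G: 389.6 (inert)

1380 kmol/h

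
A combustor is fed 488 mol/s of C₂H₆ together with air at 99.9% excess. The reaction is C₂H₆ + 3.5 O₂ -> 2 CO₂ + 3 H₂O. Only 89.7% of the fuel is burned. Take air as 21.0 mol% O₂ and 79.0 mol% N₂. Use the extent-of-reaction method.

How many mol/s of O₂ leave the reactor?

1880 mol/s

Stoichiometric O₂ = 3.5 × 488 = 1708 mol/s; O₂ fed = 1708 × 1.999 = 3414 mol/s.
N₂ fed = 3414 × 79/21 = 12840 mol/s.
Fuel reacted = 0.897 × 488 → ξ = 437.7 mol/s.
Outlet (n = n₀ + ν ξ):
  C₂H₆: 488 − 1(437.7) = 50.26
  O₂: 3414 − 3.5(437.7) = 1882
  N₂: 12840 (inert)
  CO₂: 0 + 2(437.7) = 875.5
  H₂O: 0 + 3(437.7) = 1313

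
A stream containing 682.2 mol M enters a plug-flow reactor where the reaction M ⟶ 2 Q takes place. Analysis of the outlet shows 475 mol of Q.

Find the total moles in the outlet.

920 mol

For Q: n = n₀ + 2ξ → 475 = 0 + 2ξ, giving ξ = 237.5 mol.
Outlet amounts (n = n₀ + ν ξ):
  M: 682.2 − 1(237.5) = 444.7
  Q: 0 + 2(237.5) = 475
Total out = 444.7 + 475 = 919.7 mol.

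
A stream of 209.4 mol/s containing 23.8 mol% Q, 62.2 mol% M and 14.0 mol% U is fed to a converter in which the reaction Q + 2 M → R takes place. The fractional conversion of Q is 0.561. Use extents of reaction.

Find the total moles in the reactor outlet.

153 mol/s

Q reacted = 0.561 × 49.84 = 27.96 mol/s; ν_Q = −1, so ξ = 27.96/1 = 27.96 mol/s.
Outlet amounts (n = n₀ + ν ξ):
  Q: 49.84 − 1(27.96) = 21.88
  M: 130.2 − 2(27.96) = 74.33
  R: 0 + 1(27.96) = 27.96
  U: 29.32 (inert)
Total out = 21.88 + 74.33 + 27.96 + 29.32 = 153.5 mol/s.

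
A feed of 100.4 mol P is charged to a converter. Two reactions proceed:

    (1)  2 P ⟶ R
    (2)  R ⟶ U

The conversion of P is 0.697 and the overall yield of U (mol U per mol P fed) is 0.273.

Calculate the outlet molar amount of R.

7.58 mol

Conversion of P: P consumed = 2ξ₁ = 0.697 × 100.4 → ξ₁ = 34.99 mol.
Yield of U: 1ξ₂ / 100.4 = 0.273 → ξ₂ = 27.41 mol.
Outlet amounts (n = n₀ + Σ ν·ξ):
  P: 100.4 − 2(34.99) = 30.42
  R: 0 + 1(34.99) − 1(27.41) = 7.58
  U: 0 + 1(27.41) = 27.41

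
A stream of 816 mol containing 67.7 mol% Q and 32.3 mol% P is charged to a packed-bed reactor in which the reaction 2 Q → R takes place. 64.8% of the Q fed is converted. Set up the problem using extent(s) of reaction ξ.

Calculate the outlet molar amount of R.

Q reacted = 0.648 × 552.4 = 358 mol; ν_Q = −2, so ξ = 358/2 = 179 mol.
Outlet amounts (n = n₀ + ν ξ):
  Q: 552.4 − 2(179) = 194.5
  R: 0 + 1(179) = 179
  P: 263.6 (inert)

179 mol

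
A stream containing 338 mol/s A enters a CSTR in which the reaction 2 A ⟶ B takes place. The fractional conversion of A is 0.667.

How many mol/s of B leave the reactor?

113 mol/s

A reacted = 0.667 × 338 = 225.4 mol/s; ν_A = −2, so ξ = 225.4/2 = 112.7 mol/s.
Outlet amounts (n = n₀ + ν ξ):
  A: 338 − 2(112.7) = 112.6
  B: 0 + 1(112.7) = 112.7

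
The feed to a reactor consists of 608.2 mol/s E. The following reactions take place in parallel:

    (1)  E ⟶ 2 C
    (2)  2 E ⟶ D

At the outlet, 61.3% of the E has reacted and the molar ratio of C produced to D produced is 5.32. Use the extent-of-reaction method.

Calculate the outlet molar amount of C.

426 mol/s

Conversion of E: E consumed = 0.613 × 608.2 = 372.8 mol/s = 1ξ₁ + 2ξ₂.
Selectivity: 2ξ₁ / (1ξ₂) = 5.32 → ξ₁ = 2.66 ξ₂.
Substitute: (1·2.66 + 2) ξ₂ = 372.8 → ξ₂ = 80.01 mol/s, ξ₁ = 212.8 mol/s.
Outlet amounts (n = n₀ + Σ ν·ξ):
  E: 608.2 − 1(212.8) − 2(80.01) = 235.4
  C: 0 + 2(212.8) = 425.6
  D: 0 + 1(80.01) = 80.01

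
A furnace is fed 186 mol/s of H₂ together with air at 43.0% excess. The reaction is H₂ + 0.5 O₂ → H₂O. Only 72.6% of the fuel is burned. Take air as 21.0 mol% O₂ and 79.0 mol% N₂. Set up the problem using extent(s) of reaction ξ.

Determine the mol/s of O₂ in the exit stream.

65.5 mol/s

Stoichiometric O₂ = 0.5 × 186 = 93 mol/s; O₂ fed = 93 × 1.430 = 133 mol/s.
N₂ fed = 133 × 79/21 = 500.3 mol/s.
Fuel reacted = 0.726 × 186 → ξ = 135 mol/s.
Outlet (n = n₀ + ν ξ):
  H₂: 186 − 1(135) = 50.96
  O₂: 133 − 0.5(135) = 65.47
  N₂: 500.3 (inert)
  H₂O: 0 + 1(135) = 135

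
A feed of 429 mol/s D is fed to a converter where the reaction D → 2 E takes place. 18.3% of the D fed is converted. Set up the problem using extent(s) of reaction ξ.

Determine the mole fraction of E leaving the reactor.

0.309

D reacted = 0.183 × 429 = 78.51 mol/s; ν_D = −1, so ξ = 78.51/1 = 78.51 mol/s.
Outlet amounts (n = n₀ + ν ξ):
  D: 429 − 1(78.51) = 350.5
  E: 0 + 2(78.51) = 157
Total out = 507.5 mol/s; y_E = 157 / 507.5 = 0.3094.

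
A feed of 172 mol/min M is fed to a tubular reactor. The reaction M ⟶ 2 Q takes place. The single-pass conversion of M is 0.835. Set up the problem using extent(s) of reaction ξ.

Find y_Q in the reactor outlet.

0.91

M reacted = 0.835 × 172 = 143.6 mol/min; ν_M = −1, so ξ = 143.6/1 = 143.6 mol/min.
Outlet amounts (n = n₀ + ν ξ):
  M: 172 − 1(143.6) = 28.38
  Q: 0 + 2(143.6) = 287.2
Total out = 315.6 mol/min; y_Q = 287.2 / 315.6 = 0.9101.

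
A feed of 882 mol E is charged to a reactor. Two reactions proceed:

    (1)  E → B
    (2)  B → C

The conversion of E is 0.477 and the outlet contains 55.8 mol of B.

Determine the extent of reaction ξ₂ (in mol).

ξ₂ = 365 mol

Conversion of E: E consumed = 1ξ₁ = 0.477 × 882 → ξ₁ = 420.7 mol.
B balance: n_B = 0 + 1ξ₁ − 1ξ₂ = 55.8 → ξ₂ = (1·420.7 − 55.8)/1 = 364.9 mol.
Outlet amounts (n = n₀ + Σ ν·ξ):
  E: 882 − 1(420.7) = 461.3
  B: 0 + 1(420.7) − 1(364.9) = 55.8
  C: 0 + 1(364.9) = 364.9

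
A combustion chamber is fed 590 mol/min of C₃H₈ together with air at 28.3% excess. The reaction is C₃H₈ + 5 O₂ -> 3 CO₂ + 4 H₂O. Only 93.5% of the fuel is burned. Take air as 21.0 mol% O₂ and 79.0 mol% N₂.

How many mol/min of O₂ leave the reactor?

Stoichiometric O₂ = 5 × 590 = 2950 mol/min; O₂ fed = 2950 × 1.283 = 3785 mol/min.
N₂ fed = 3785 × 79/21 = 14240 mol/min.
Fuel reacted = 0.935 × 590 → ξ = 551.6 mol/min.
Outlet (n = n₀ + ν ξ):
  C₃H₈: 590 − 1(551.6) = 38.35
  O₂: 3785 − 5(551.6) = 1027
  N₂: 14240 (inert)
  CO₂: 0 + 3(551.6) = 1655
  H₂O: 0 + 4(551.6) = 2207

1030 mol/min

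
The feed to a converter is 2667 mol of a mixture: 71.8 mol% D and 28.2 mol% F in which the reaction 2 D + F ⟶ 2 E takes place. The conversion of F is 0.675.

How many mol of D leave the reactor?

900 mol

F reacted = 0.675 × 752.1 = 507.7 mol; ν_F = −1, so ξ = 507.7/1 = 507.7 mol.
Outlet amounts (n = n₀ + ν ξ):
  D: 1915 − 2(507.7) = 899.6
  F: 752.1 − 1(507.7) = 244.4
  E: 0 + 2(507.7) = 1015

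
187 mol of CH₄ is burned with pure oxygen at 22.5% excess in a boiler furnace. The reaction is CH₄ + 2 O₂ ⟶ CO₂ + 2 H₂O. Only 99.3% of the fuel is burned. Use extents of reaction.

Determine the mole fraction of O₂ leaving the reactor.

0.134

Stoichiometric O₂ = 2 × 187 = 374 mol; O₂ fed = 374 × 1.225 = 458.2 mol.
Fuel reacted = 0.993 × 187 → ξ = 185.7 mol.
Outlet (n = n₀ + ν ξ):
  CH₄: 187 − 1(185.7) = 1.309
  O₂: 458.2 − 2(185.7) = 86.77
  CO₂: 0 + 1(185.7) = 185.7
  H₂O: 0 + 2(185.7) = 371.4
Total out = 645.2 mol; y_O₂ = 86.77 / 645.2 = 0.1345.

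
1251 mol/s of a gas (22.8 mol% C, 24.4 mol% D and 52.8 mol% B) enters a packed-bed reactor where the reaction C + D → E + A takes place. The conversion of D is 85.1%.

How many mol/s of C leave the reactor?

D reacted = 0.851 × 305.2 = 259.8 mol/s; ν_D = −1, so ξ = 259.8/1 = 259.8 mol/s.
Outlet amounts (n = n₀ + ν ξ):
  C: 285.2 − 1(259.8) = 25.47
  D: 305.2 − 1(259.8) = 45.48
  E: 0 + 1(259.8) = 259.8
  A: 0 + 1(259.8) = 259.8
  B: 660.5 (inert)

25.5 mol/s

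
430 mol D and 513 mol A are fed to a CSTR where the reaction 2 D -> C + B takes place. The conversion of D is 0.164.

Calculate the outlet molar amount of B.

35.3 mol

D reacted = 0.164 × 430 = 70.52 mol; ν_D = −2, so ξ = 70.52/2 = 35.26 mol.
Outlet amounts (n = n₀ + ν ξ):
  D: 430 − 2(35.26) = 359.5
  C: 0 + 1(35.26) = 35.26
  B: 0 + 1(35.26) = 35.26
  A: 513 (inert)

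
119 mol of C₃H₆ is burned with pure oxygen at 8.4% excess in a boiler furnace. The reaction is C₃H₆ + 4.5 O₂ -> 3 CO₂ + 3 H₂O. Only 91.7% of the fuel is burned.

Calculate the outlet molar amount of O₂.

89.4 mol

Stoichiometric O₂ = 4.5 × 119 = 535.5 mol; O₂ fed = 535.5 × 1.084 = 580.5 mol.
Fuel reacted = 0.917 × 119 → ξ = 109.1 mol.
Outlet (n = n₀ + ν ξ):
  C₃H₆: 119 − 1(109.1) = 9.877
  O₂: 580.5 − 4.5(109.1) = 89.43
  CO₂: 0 + 3(109.1) = 327.4
  H₂O: 0 + 3(109.1) = 327.4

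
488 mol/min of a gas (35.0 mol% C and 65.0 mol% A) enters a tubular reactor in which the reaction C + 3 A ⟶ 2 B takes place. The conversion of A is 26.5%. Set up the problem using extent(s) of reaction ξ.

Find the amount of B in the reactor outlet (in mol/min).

56 mol/min

A reacted = 0.265 × 317.2 = 84.06 mol/min; ν_A = −3, so ξ = 84.06/3 = 28.02 mol/min.
Outlet amounts (n = n₀ + ν ξ):
  C: 170.8 − 1(28.02) = 142.8
  A: 317.2 − 3(28.02) = 233.1
  B: 0 + 2(28.02) = 56.04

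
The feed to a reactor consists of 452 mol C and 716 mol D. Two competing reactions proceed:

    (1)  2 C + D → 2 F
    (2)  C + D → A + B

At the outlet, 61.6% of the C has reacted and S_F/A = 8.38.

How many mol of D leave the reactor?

Conversion of C: C consumed = 0.616 × 452 = 278.4 mol = 2ξ₁ + 1ξ₂.
Selectivity: 2ξ₁ / (1ξ₂) = 8.38 → ξ₁ = 4.19 ξ₂.
Substitute: (2·4.19 + 1) ξ₂ = 278.4 → ξ₂ = 29.68 mol, ξ₁ = 124.4 mol.
Outlet amounts (n = n₀ + Σ ν·ξ):
  C: 452 − 2(124.4) − 1(29.68) = 173.6
  D: 716 − 1(124.4) − 1(29.68) = 561.9
  F: 0 + 2(124.4) = 248.7
  A: 0 + 1(29.68) = 29.68
  B: 0 + 1(29.68) = 29.68

562 mol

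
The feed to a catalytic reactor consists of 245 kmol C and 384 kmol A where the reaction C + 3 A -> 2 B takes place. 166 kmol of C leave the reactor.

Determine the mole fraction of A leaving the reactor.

0.312

For C: n = n₀ − 1ξ → 166 = 245 − 1ξ, giving ξ = 79 kmol.
Outlet amounts (n = n₀ + ν ξ):
  C: 245 − 1(79) = 166
  A: 384 − 3(79) = 147
  B: 0 + 2(79) = 158
Total out = 471 kmol; y_A = 147 / 471 = 0.3121.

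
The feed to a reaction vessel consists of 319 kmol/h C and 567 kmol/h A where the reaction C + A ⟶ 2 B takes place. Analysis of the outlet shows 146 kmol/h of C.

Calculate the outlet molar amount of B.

For C: n = n₀ − 1ξ → 146 = 319 − 1ξ, giving ξ = 173 kmol/h.
Outlet amounts (n = n₀ + ν ξ):
  C: 319 − 1(173) = 146
  A: 567 − 1(173) = 394
  B: 0 + 2(173) = 346

346 kmol/h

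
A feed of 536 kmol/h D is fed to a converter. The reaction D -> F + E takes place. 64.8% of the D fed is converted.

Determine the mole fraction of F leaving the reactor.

D reacted = 0.648 × 536 = 347.3 kmol/h; ν_D = −1, so ξ = 347.3/1 = 347.3 kmol/h.
Outlet amounts (n = n₀ + ν ξ):
  D: 536 − 1(347.3) = 188.7
  F: 0 + 1(347.3) = 347.3
  E: 0 + 1(347.3) = 347.3
Total out = 883.3 kmol/h; y_F = 347.3 / 883.3 = 0.3932.

0.393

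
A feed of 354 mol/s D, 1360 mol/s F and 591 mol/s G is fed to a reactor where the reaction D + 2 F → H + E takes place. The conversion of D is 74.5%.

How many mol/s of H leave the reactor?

264 mol/s

D reacted = 0.745 × 354 = 263.7 mol/s; ν_D = −1, so ξ = 263.7/1 = 263.7 mol/s.
Outlet amounts (n = n₀ + ν ξ):
  D: 354 − 1(263.7) = 90.27
  F: 1360 − 2(263.7) = 832.5
  H: 0 + 1(263.7) = 263.7
  E: 0 + 1(263.7) = 263.7
  G: 591 (inert)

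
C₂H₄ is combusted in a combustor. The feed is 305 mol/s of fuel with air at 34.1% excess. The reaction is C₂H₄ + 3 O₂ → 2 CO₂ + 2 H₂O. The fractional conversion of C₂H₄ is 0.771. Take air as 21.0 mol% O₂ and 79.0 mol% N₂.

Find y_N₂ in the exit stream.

0.751

Stoichiometric O₂ = 3 × 305 = 915 mol/s; O₂ fed = 915 × 1.341 = 1227 mol/s.
N₂ fed = 1227 × 79/21 = 4616 mol/s.
Fuel reacted = 0.771 × 305 → ξ = 235.2 mol/s.
Outlet (n = n₀ + ν ξ):
  C₂H₄: 305 − 1(235.2) = 69.84
  O₂: 1227 − 3(235.2) = 521.5
  N₂: 4616 (inert)
  CO₂: 0 + 2(235.2) = 470.3
  H₂O: 0 + 2(235.2) = 470.3
Total out = 6148 mol/s; y_N₂ = 4616 / 6148 = 0.7508.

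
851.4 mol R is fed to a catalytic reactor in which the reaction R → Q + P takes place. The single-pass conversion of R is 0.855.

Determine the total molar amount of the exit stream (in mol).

R reacted = 0.855 × 851.4 = 727.9 mol; ν_R = −1, so ξ = 727.9/1 = 727.9 mol.
Outlet amounts (n = n₀ + ν ξ):
  R: 851.4 − 1(727.9) = 123.5
  Q: 0 + 1(727.9) = 727.9
  P: 0 + 1(727.9) = 727.9
Total out = 123.5 + 727.9 + 727.9 = 1579 mol.

1580 mol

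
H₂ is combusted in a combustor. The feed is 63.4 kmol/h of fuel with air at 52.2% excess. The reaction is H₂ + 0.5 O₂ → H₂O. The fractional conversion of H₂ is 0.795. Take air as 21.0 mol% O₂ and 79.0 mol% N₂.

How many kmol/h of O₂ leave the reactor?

23 kmol/h

Stoichiometric O₂ = 0.5 × 63.4 = 31.7 kmol/h; O₂ fed = 31.7 × 1.522 = 48.25 kmol/h.
N₂ fed = 48.25 × 79/21 = 181.5 kmol/h.
Fuel reacted = 0.795 × 63.4 → ξ = 50.4 kmol/h.
Outlet (n = n₀ + ν ξ):
  H₂: 63.4 − 1(50.4) = 13
  O₂: 48.25 − 0.5(50.4) = 23.05
  N₂: 181.5 (inert)
  H₂O: 0 + 1(50.4) = 50.4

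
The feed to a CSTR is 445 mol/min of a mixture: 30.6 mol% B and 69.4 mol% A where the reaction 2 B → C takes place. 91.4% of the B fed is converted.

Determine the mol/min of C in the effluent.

B reacted = 0.914 × 136.2 = 124.5 mol/min; ν_B = −2, so ξ = 124.5/2 = 62.23 mol/min.
Outlet amounts (n = n₀ + ν ξ):
  B: 136.2 − 2(62.23) = 11.71
  C: 0 + 1(62.23) = 62.23
  A: 308.8 (inert)

62.2 mol/min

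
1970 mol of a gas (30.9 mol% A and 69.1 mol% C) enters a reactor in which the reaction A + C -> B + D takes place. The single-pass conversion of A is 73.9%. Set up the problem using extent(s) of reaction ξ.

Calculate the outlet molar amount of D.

A reacted = 0.739 × 608.7 = 449.9 mol; ν_A = −1, so ξ = 449.9/1 = 449.9 mol.
Outlet amounts (n = n₀ + ν ξ):
  A: 608.7 − 1(449.9) = 158.9
  C: 1361 − 1(449.9) = 911.4
  B: 0 + 1(449.9) = 449.9
  D: 0 + 1(449.9) = 449.9

450 mol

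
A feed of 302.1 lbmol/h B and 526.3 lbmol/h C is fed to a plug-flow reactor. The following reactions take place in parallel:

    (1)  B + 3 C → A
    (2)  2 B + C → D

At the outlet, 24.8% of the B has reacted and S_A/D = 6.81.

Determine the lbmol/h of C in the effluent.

344 lbmol/h

Conversion of B: B consumed = 0.248 × 302.1 = 74.92 lbmol/h = 1ξ₁ + 2ξ₂.
Selectivity: 1ξ₁ / (1ξ₂) = 6.81 → ξ₁ = 6.81 ξ₂.
Substitute: (1·6.81 + 2) ξ₂ = 74.92 → ξ₂ = 8.504 lbmol/h, ξ₁ = 57.91 lbmol/h.
Outlet amounts (n = n₀ + Σ ν·ξ):
  B: 302.1 − 1(57.91) − 2(8.504) = 227.2
  C: 526.3 − 3(57.91) − 1(8.504) = 344.1
  A: 0 + 1(57.91) = 57.91
  D: 0 + 1(8.504) = 8.504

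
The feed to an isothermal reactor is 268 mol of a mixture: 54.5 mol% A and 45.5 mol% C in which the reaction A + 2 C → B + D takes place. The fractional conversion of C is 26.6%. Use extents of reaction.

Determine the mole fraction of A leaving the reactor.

0.516

C reacted = 0.266 × 121.9 = 32.44 mol; ν_C = −2, so ξ = 32.44/2 = 16.22 mol.
Outlet amounts (n = n₀ + ν ξ):
  A: 146.1 − 1(16.22) = 129.8
  C: 121.9 − 2(16.22) = 89.5
  B: 0 + 1(16.22) = 16.22
  D: 0 + 1(16.22) = 16.22
Total out = 251.8 mol; y_A = 129.8 / 251.8 = 0.5157.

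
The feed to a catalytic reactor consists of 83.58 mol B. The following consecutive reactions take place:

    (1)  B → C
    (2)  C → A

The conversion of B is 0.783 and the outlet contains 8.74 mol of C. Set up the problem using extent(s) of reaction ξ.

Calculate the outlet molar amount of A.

Conversion of B: B consumed = 1ξ₁ = 0.783 × 83.58 → ξ₁ = 65.44 mol.
C balance: n_C = 0 + 1ξ₁ − 1ξ₂ = 8.74 → ξ₂ = (1·65.44 − 8.74)/1 = 56.7 mol.
Outlet amounts (n = n₀ + Σ ν·ξ):
  B: 83.58 − 1(65.44) = 18.14
  C: 0 + 1(65.44) − 1(56.7) = 8.74
  A: 0 + 1(56.7) = 56.7

56.7 mol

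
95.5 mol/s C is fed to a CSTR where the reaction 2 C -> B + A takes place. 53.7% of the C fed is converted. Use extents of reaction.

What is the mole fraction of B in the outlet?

0.269

C reacted = 0.537 × 95.5 = 51.28 mol/s; ν_C = −2, so ξ = 51.28/2 = 25.64 mol/s.
Outlet amounts (n = n₀ + ν ξ):
  C: 95.5 − 2(25.64) = 44.22
  B: 0 + 1(25.64) = 25.64
  A: 0 + 1(25.64) = 25.64
Total out = 95.5 mol/s; y_B = 25.64 / 95.5 = 0.2685.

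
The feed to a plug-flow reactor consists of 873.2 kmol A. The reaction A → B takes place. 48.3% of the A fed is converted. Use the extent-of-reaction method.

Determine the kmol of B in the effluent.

A reacted = 0.483 × 873.2 = 421.8 kmol; ν_A = −1, so ξ = 421.8/1 = 421.8 kmol.
Outlet amounts (n = n₀ + ν ξ):
  A: 873.2 − 1(421.8) = 451.4
  B: 0 + 1(421.8) = 421.8

422 kmol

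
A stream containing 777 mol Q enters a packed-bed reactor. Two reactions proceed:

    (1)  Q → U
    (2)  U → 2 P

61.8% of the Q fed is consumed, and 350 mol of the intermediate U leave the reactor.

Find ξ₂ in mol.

Conversion of Q: Q consumed = 1ξ₁ = 0.618 × 777 → ξ₁ = 480.2 mol.
U balance: n_U = 0 + 1ξ₁ − 1ξ₂ = 350 → ξ₂ = (1·480.2 − 350)/1 = 130.2 mol.
Outlet amounts (n = n₀ + Σ ν·ξ):
  Q: 777 − 1(480.2) = 296.8
  U: 0 + 1(480.2) − 1(130.2) = 350
  P: 0 + 2(130.2) = 260.4

ξ₂ = 130 mol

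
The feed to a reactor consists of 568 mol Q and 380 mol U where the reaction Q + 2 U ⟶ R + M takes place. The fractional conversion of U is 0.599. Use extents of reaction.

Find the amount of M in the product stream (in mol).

114 mol

U reacted = 0.599 × 380 = 227.6 mol; ν_U = −2, so ξ = 227.6/2 = 113.8 mol.
Outlet amounts (n = n₀ + ν ξ):
  Q: 568 − 1(113.8) = 454.2
  U: 380 − 2(113.8) = 152.4
  R: 0 + 1(113.8) = 113.8
  M: 0 + 1(113.8) = 113.8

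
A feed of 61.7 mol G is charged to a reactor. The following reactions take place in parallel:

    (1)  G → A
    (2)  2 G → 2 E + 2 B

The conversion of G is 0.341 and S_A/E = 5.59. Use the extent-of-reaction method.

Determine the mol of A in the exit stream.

17.8 mol

Conversion of G: G consumed = 0.341 × 61.7 = 21.04 mol = 1ξ₁ + 2ξ₂.
Selectivity: 1ξ₁ / (2ξ₂) = 5.59 → ξ₁ = 11.18 ξ₂.
Substitute: (1·11.18 + 2) ξ₂ = 21.04 → ξ₂ = 1.596 mol, ξ₁ = 17.85 mol.
Outlet amounts (n = n₀ + Σ ν·ξ):
  G: 61.7 − 1(17.85) − 2(1.596) = 40.66
  A: 0 + 1(17.85) = 17.85
  E: 0 + 2(1.596) = 3.193
  B: 0 + 2(1.596) = 3.193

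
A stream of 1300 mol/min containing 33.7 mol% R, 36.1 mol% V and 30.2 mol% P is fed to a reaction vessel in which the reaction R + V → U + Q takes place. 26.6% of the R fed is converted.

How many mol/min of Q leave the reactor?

R reacted = 0.266 × 438.1 = 116.5 mol/min; ν_R = −1, so ξ = 116.5/1 = 116.5 mol/min.
Outlet amounts (n = n₀ + ν ξ):
  R: 438.1 − 1(116.5) = 321.6
  V: 469.3 − 1(116.5) = 352.8
  U: 0 + 1(116.5) = 116.5
  Q: 0 + 1(116.5) = 116.5
  P: 392.6 (inert)

117 mol/min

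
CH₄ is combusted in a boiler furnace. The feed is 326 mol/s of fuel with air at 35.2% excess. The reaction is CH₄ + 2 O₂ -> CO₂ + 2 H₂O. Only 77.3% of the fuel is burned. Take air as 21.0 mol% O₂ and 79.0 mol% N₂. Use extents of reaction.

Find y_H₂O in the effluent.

0.111

Stoichiometric O₂ = 2 × 326 = 652 mol/s; O₂ fed = 652 × 1.352 = 881.5 mol/s.
N₂ fed = 881.5 × 79/21 = 3316 mol/s.
Fuel reacted = 0.773 × 326 → ξ = 252 mol/s.
Outlet (n = n₀ + ν ξ):
  CH₄: 326 − 1(252) = 74
  O₂: 881.5 − 2(252) = 377.5
  N₂: 3316 (inert)
  CO₂: 0 + 1(252) = 252
  H₂O: 0 + 2(252) = 504
Total out = 4524 mol/s; y_H₂O = 504 / 4524 = 0.1114.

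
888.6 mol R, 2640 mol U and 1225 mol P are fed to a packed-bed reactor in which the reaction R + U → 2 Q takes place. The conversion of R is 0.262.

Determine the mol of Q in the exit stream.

466 mol

R reacted = 0.262 × 888.6 = 232.8 mol; ν_R = −1, so ξ = 232.8/1 = 232.8 mol.
Outlet amounts (n = n₀ + ν ξ):
  R: 888.6 − 1(232.8) = 655.8
  U: 2640 − 1(232.8) = 2407
  Q: 0 + 2(232.8) = 465.6
  P: 1225 (inert)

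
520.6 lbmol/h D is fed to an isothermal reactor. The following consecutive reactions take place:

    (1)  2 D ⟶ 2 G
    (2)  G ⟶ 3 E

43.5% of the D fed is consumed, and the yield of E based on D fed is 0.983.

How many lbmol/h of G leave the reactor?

Conversion of D: D consumed = 2ξ₁ = 0.435 × 520.6 → ξ₁ = 113.2 lbmol/h.
Yield of E: 3ξ₂ / 520.6 = 0.983 → ξ₂ = 170.6 lbmol/h.
Outlet amounts (n = n₀ + Σ ν·ξ):
  D: 520.6 − 2(113.2) = 294.1
  G: 0 + 2(113.2) − 1(170.6) = 55.88
  E: 0 + 3(170.6) = 511.7

55.9 lbmol/h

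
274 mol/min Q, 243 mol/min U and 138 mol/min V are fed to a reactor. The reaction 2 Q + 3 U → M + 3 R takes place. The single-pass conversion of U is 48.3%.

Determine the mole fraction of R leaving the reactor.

0.191

U reacted = 0.483 × 243 = 117.4 mol/min; ν_U = −3, so ξ = 117.4/3 = 39.12 mol/min.
Outlet amounts (n = n₀ + ν ξ):
  Q: 274 − 2(39.12) = 195.8
  U: 243 − 3(39.12) = 125.6
  M: 0 + 1(39.12) = 39.12
  R: 0 + 3(39.12) = 117.4
  V: 138 (inert)
Total out = 615.9 mol/min; y_R = 117.4 / 615.9 = 0.1906.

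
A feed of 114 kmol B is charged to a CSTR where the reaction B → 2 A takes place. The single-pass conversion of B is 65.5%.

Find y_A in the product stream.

B reacted = 0.655 × 114 = 74.67 kmol; ν_B = −1, so ξ = 74.67/1 = 74.67 kmol.
Outlet amounts (n = n₀ + ν ξ):
  B: 114 − 1(74.67) = 39.33
  A: 0 + 2(74.67) = 149.3
Total out = 188.7 kmol; y_A = 149.3 / 188.7 = 0.7915.

0.792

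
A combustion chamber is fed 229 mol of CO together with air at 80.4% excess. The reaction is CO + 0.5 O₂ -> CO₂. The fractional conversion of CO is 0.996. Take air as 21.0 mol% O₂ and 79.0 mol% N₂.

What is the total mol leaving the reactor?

Stoichiometric O₂ = 0.5 × 229 = 114.5 mol; O₂ fed = 114.5 × 1.804 = 206.6 mol.
N₂ fed = 206.6 × 79/21 = 777.1 mol.
Fuel reacted = 0.996 × 229 → ξ = 228.1 mol.
Outlet (n = n₀ + ν ξ):
  CO: 229 − 1(228.1) = 0.916
  O₂: 206.6 − 0.5(228.1) = 92.52
  N₂: 777.1 (inert)
  CO₂: 0 + 1(228.1) = 228.1
Total out = 0.916 + 92.52 + 777.1 + 228.1 = 1099 mol.

1100 mol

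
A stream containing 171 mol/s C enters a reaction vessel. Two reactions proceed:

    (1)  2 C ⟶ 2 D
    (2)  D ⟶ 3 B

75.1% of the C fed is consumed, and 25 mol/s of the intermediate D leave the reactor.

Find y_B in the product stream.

Conversion of C: C consumed = 2ξ₁ = 0.751 × 171 → ξ₁ = 64.21 mol/s.
D balance: n_D = 0 + 2ξ₁ − 1ξ₂ = 25 → ξ₂ = (2·64.21 − 25)/1 = 103.4 mol/s.
Outlet amounts (n = n₀ + Σ ν·ξ):
  C: 171 − 2(64.21) = 42.58
  D: 0 + 2(64.21) − 1(103.4) = 25
  B: 0 + 3(103.4) = 310.3
Total out = 377.8 mol/s; y_B = 310.3 / 377.8 = 0.8211.

0.821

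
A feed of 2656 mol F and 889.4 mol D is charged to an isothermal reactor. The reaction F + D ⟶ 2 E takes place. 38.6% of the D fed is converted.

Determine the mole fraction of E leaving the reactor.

0.194

D reacted = 0.386 × 889.4 = 343.3 mol; ν_D = −1, so ξ = 343.3/1 = 343.3 mol.
Outlet amounts (n = n₀ + ν ξ):
  F: 2656 − 1(343.3) = 2313
  D: 889.4 − 1(343.3) = 546.1
  E: 0 + 2(343.3) = 686.6
Total out = 3545 mol; y_E = 686.6 / 3545 = 0.1937.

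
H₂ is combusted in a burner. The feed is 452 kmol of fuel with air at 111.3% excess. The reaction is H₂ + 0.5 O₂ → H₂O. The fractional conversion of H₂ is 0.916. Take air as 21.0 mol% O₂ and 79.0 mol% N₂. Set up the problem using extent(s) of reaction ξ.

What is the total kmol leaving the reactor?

Stoichiometric O₂ = 0.5 × 452 = 226 kmol; O₂ fed = 226 × 2.113 = 477.5 kmol.
N₂ fed = 477.5 × 79/21 = 1796 kmol.
Fuel reacted = 0.916 × 452 → ξ = 414 kmol.
Outlet (n = n₀ + ν ξ):
  H₂: 452 − 1(414) = 37.97
  O₂: 477.5 − 0.5(414) = 270.5
  N₂: 1796 (inert)
  H₂O: 0 + 1(414) = 414
Total out = 37.97 + 270.5 + 1796 + 414 = 2519 kmol.

2520 kmol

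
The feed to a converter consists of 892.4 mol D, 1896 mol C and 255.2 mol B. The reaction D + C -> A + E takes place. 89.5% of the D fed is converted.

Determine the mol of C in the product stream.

1100 mol

D reacted = 0.895 × 892.4 = 798.7 mol; ν_D = −1, so ξ = 798.7/1 = 798.7 mol.
Outlet amounts (n = n₀ + ν ξ):
  D: 892.4 − 1(798.7) = 93.7
  C: 1896 − 1(798.7) = 1097
  A: 0 + 1(798.7) = 798.7
  E: 0 + 1(798.7) = 798.7
  B: 255.2 (inert)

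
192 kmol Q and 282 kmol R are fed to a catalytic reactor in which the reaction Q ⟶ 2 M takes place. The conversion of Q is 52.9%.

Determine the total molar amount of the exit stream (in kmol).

Q reacted = 0.529 × 192 = 101.6 kmol; ν_Q = −1, so ξ = 101.6/1 = 101.6 kmol.
Outlet amounts (n = n₀ + ν ξ):
  Q: 192 − 1(101.6) = 90.43
  M: 0 + 2(101.6) = 203.1
  R: 282 (inert)
Total out = 90.43 + 203.1 + 282 = 575.6 kmol.

576 kmol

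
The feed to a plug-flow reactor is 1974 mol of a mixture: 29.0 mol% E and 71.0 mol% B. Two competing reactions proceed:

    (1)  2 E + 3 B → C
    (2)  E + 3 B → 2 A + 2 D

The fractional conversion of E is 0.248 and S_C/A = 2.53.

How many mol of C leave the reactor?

64.6 mol

Conversion of E: E consumed = 0.248 × 572.5 = 142 mol = 2ξ₁ + 1ξ₂.
Selectivity: 1ξ₁ / (2ξ₂) = 2.53 → ξ₁ = 5.06 ξ₂.
Substitute: (2·5.06 + 1) ξ₂ = 142 → ξ₂ = 12.77 mol, ξ₁ = 64.6 mol.
Outlet amounts (n = n₀ + Σ ν·ξ):
  E: 572.5 − 2(64.6) − 1(12.77) = 430.5
  B: 1402 − 3(64.6) − 3(12.77) = 1169
  C: 0 + 1(64.6) = 64.6
  A: 0 + 2(12.77) = 25.53
  D: 0 + 2(12.77) = 25.53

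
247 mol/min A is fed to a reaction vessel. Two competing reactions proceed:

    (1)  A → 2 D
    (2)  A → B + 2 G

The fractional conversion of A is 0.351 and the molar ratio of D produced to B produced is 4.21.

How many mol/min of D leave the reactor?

Conversion of A: A consumed = 0.351 × 247 = 86.7 mol/min = 1ξ₁ + 1ξ₂.
Selectivity: 2ξ₁ / (1ξ₂) = 4.21 → ξ₁ = 2.105 ξ₂.
Substitute: (1·2.105 + 1) ξ₂ = 86.7 → ξ₂ = 27.92 mol/min, ξ₁ = 58.78 mol/min.
Outlet amounts (n = n₀ + Σ ν·ξ):
  A: 247 − 1(58.78) − 1(27.92) = 160.3
  D: 0 + 2(58.78) = 117.6
  B: 0 + 1(27.92) = 27.92
  G: 0 + 2(27.92) = 55.84

118 mol/min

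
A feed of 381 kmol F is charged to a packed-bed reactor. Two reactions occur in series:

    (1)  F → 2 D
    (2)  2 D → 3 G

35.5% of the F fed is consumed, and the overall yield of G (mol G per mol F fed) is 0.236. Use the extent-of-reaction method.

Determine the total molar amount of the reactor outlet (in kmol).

546 kmol

Conversion of F: F consumed = 1ξ₁ = 0.355 × 381 → ξ₁ = 135.3 kmol.
Yield of G: 3ξ₂ / 381 = 0.236 → ξ₂ = 29.97 kmol.
Outlet amounts (n = n₀ + Σ ν·ξ):
  F: 381 − 1(135.3) = 245.7
  D: 0 + 2(135.3) − 2(29.97) = 210.6
  G: 0 + 3(29.97) = 89.92
Total out = 245.7 + 210.6 + 89.92 = 546.2 kmol.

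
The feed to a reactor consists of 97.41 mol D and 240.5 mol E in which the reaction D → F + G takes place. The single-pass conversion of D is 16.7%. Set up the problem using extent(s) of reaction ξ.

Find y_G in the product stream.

0.0459

D reacted = 0.167 × 97.41 = 16.27 mol; ν_D = −1, so ξ = 16.27/1 = 16.27 mol.
Outlet amounts (n = n₀ + ν ξ):
  D: 97.41 − 1(16.27) = 81.14
  F: 0 + 1(16.27) = 16.27
  G: 0 + 1(16.27) = 16.27
  E: 240.5 (inert)
Total out = 354.2 mol; y_G = 16.27 / 354.2 = 0.04593.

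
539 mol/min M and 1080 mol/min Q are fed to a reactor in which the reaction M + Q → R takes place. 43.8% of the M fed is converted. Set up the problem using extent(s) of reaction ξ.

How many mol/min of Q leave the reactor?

844 mol/min

M reacted = 0.438 × 539 = 236.1 mol/min; ν_M = −1, so ξ = 236.1/1 = 236.1 mol/min.
Outlet amounts (n = n₀ + ν ξ):
  M: 539 − 1(236.1) = 302.9
  Q: 1080 − 1(236.1) = 843.9
  R: 0 + 1(236.1) = 236.1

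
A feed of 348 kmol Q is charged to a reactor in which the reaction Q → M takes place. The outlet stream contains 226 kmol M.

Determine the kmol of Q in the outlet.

122 kmol

For M: n = n₀ + 1ξ → 226 = 0 + 1ξ, giving ξ = 226 kmol.
Outlet amounts (n = n₀ + ν ξ):
  Q: 348 − 1(226) = 122
  M: 0 + 1(226) = 226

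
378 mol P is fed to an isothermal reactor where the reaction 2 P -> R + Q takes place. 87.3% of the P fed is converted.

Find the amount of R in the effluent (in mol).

165 mol

P reacted = 0.873 × 378 = 330 mol; ν_P = −2, so ξ = 330/2 = 165 mol.
Outlet amounts (n = n₀ + ν ξ):
  P: 378 − 2(165) = 48.01
  R: 0 + 1(165) = 165
  Q: 0 + 1(165) = 165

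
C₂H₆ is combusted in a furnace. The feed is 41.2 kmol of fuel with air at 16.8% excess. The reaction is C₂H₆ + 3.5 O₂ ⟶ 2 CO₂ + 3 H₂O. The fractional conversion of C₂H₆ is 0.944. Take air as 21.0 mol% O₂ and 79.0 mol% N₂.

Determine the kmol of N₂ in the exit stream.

634 kmol

Stoichiometric O₂ = 3.5 × 41.2 = 144.2 kmol; O₂ fed = 144.2 × 1.168 = 168.4 kmol.
N₂ fed = 168.4 × 79/21 = 633.6 kmol.
Fuel reacted = 0.944 × 41.2 → ξ = 38.89 kmol.
Outlet (n = n₀ + ν ξ):
  C₂H₆: 41.2 − 1(38.89) = 2.307
  O₂: 168.4 − 3.5(38.89) = 32.3
  N₂: 633.6 (inert)
  CO₂: 0 + 2(38.89) = 77.79
  H₂O: 0 + 3(38.89) = 116.7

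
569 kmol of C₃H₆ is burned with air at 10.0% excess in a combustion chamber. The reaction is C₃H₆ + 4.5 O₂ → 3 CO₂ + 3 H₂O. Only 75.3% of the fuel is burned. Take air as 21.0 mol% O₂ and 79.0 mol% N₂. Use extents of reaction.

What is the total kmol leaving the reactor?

14200 kmol

Stoichiometric O₂ = 4.5 × 569 = 2560 kmol; O₂ fed = 2560 × 1.100 = 2817 kmol.
N₂ fed = 2817 × 79/21 = 10600 kmol.
Fuel reacted = 0.753 × 569 → ξ = 428.5 kmol.
Outlet (n = n₀ + ν ξ):
  C₃H₆: 569 − 1(428.5) = 140.5
  O₂: 2817 − 4.5(428.5) = 888.5
  N₂: 10600 (inert)
  CO₂: 0 + 3(428.5) = 1285
  H₂O: 0 + 3(428.5) = 1285
Total out = 140.5 + 888.5 + 10600 + 1285 + 1285 = 14200 kmol.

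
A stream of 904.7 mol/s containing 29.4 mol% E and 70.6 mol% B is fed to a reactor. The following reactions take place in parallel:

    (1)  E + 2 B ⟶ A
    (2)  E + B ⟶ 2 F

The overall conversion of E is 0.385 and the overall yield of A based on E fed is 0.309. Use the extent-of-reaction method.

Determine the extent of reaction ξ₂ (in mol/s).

ξ₂ = 20.2 mol/s

Yield of A: 1ξ₁ / 266 = 0.309 → ξ₁ = 82.19 mol/s.
Conversion of E: 1ξ₁ + 1ξ₂ = 0.385 × 266 = 102.4 → ξ₂ = 20.21 mol/s.
Outlet amounts (n = n₀ + Σ ν·ξ):
  E: 266 − 1(82.19) − 1(20.21) = 163.6
  B: 638.7 − 2(82.19) − 1(20.21) = 454.1
  A: 0 + 1(82.19) = 82.19
  F: 0 + 2(20.21) = 40.43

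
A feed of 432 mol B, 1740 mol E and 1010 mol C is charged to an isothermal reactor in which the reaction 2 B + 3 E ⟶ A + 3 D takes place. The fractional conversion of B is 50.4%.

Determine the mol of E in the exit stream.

1410 mol

B reacted = 0.504 × 432 = 217.7 mol; ν_B = −2, so ξ = 217.7/2 = 108.9 mol.
Outlet amounts (n = n₀ + ν ξ):
  B: 432 − 2(108.9) = 214.3
  E: 1740 − 3(108.9) = 1413
  A: 0 + 1(108.9) = 108.9
  D: 0 + 3(108.9) = 326.6
  C: 1010 (inert)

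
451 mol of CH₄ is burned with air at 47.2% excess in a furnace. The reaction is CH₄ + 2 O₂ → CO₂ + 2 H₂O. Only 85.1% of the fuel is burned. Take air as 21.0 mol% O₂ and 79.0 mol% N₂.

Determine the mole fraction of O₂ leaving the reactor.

Stoichiometric O₂ = 2 × 451 = 902 mol; O₂ fed = 902 × 1.472 = 1328 mol.
N₂ fed = 1328 × 79/21 = 4995 mol.
Fuel reacted = 0.851 × 451 → ξ = 383.8 mol.
Outlet (n = n₀ + ν ξ):
  CH₄: 451 − 1(383.8) = 67.2
  O₂: 1328 − 2(383.8) = 560.1
  N₂: 4995 (inert)
  CO₂: 0 + 1(383.8) = 383.8
  H₂O: 0 + 2(383.8) = 767.6
Total out = 6774 mol; y_O₂ = 560.1 / 6774 = 0.08269.

0.0827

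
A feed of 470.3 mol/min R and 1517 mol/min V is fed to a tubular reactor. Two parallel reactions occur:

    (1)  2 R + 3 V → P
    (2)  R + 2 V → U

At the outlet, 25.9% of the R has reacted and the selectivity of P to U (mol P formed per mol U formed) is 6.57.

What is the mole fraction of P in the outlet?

Conversion of R: R consumed = 0.259 × 470.3 = 121.8 mol/min = 2ξ₁ + 1ξ₂.
Selectivity: 1ξ₁ / (1ξ₂) = 6.57 → ξ₁ = 6.57 ξ₂.
Substitute: (2·6.57 + 1) ξ₂ = 121.8 → ξ₂ = 8.614 mol/min, ξ₁ = 56.6 mol/min.
Outlet amounts (n = n₀ + Σ ν·ξ):
  R: 470.3 − 2(56.6) − 1(8.614) = 348.5
  V: 1517 − 3(56.6) − 2(8.614) = 1330
  P: 0 + 1(56.6) = 56.6
  U: 0 + 1(8.614) = 8.614
Total out = 1744 mol/min; y_P = 56.6 / 1744 = 0.03246.

0.0325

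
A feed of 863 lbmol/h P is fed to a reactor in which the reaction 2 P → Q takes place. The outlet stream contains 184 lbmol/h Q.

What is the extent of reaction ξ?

For Q: n = n₀ + 1ξ → 184 = 0 + 1ξ, giving ξ = 184 lbmol/h.
Outlet amounts (n = n₀ + ν ξ):
  P: 863 − 2(184) = 495
  Q: 0 + 1(184) = 184

ξ = 184 lbmol/h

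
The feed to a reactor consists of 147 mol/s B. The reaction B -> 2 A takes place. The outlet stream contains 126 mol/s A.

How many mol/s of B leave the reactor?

For A: n = n₀ + 2ξ → 126 = 0 + 2ξ, giving ξ = 63 mol/s.
Outlet amounts (n = n₀ + ν ξ):
  B: 147 − 1(63) = 84
  A: 0 + 2(63) = 126

84 mol/s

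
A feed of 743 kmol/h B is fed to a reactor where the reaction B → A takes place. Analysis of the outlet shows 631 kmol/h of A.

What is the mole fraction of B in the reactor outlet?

0.151

For A: n = n₀ + 1ξ → 631 = 0 + 1ξ, giving ξ = 631 kmol/h.
Outlet amounts (n = n₀ + ν ξ):
  B: 743 − 1(631) = 112
  A: 0 + 1(631) = 631
Total out = 743 kmol/h; y_B = 112 / 743 = 0.1507.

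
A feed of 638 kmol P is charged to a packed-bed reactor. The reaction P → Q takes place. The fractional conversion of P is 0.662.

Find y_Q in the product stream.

P reacted = 0.662 × 638 = 422.4 kmol; ν_P = −1, so ξ = 422.4/1 = 422.4 kmol.
Outlet amounts (n = n₀ + ν ξ):
  P: 638 − 1(422.4) = 215.6
  Q: 0 + 1(422.4) = 422.4
Total out = 638 kmol; y_Q = 422.4 / 638 = 0.662.

0.662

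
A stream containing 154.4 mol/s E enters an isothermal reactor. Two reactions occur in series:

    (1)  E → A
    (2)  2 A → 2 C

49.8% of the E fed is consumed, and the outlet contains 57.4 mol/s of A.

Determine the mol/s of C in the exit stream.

Conversion of E: E consumed = 1ξ₁ = 0.498 × 154.4 → ξ₁ = 76.89 mol/s.
A balance: n_A = 0 + 1ξ₁ − 2ξ₂ = 57.4 → ξ₂ = (1·76.89 − 57.4)/2 = 9.746 mol/s.
Outlet amounts (n = n₀ + Σ ν·ξ):
  E: 154.4 − 1(76.89) = 77.51
  A: 0 + 1(76.89) − 2(9.746) = 57.4
  C: 0 + 2(9.746) = 19.49

19.5 mol/s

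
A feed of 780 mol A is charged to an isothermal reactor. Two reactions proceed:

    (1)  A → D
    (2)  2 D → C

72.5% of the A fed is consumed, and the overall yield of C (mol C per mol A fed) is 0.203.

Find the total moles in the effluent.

Conversion of A: A consumed = 1ξ₁ = 0.725 × 780 → ξ₁ = 565.5 mol.
Yield of C: 1ξ₂ / 780 = 0.203 → ξ₂ = 158.3 mol.
Outlet amounts (n = n₀ + Σ ν·ξ):
  A: 780 − 1(565.5) = 214.5
  D: 0 + 1(565.5) − 2(158.3) = 248.8
  C: 0 + 1(158.3) = 158.3
Total out = 214.5 + 248.8 + 158.3 = 621.7 mol.

622 mol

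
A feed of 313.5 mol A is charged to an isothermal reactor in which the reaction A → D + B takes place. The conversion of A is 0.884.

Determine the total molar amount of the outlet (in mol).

A reacted = 0.884 × 313.5 = 277.1 mol; ν_A = −1, so ξ = 277.1/1 = 277.1 mol.
Outlet amounts (n = n₀ + ν ξ):
  A: 313.5 − 1(277.1) = 36.37
  D: 0 + 1(277.1) = 277.1
  B: 0 + 1(277.1) = 277.1
Total out = 36.37 + 277.1 + 277.1 = 590.6 mol.

591 mol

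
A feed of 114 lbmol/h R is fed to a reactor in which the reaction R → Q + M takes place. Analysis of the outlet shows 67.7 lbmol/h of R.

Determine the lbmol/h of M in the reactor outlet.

For R: n = n₀ − 1ξ → 67.7 = 114 − 1ξ, giving ξ = 46.3 lbmol/h.
Outlet amounts (n = n₀ + ν ξ):
  R: 114 − 1(46.3) = 67.7
  Q: 0 + 1(46.3) = 46.3
  M: 0 + 1(46.3) = 46.3

46.3 lbmol/h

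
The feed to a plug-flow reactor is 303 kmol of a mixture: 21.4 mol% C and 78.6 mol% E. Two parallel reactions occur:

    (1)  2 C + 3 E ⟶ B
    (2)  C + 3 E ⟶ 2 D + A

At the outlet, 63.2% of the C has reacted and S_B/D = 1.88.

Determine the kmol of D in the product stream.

Conversion of C: C consumed = 0.632 × 64.84 = 40.98 kmol = 2ξ₁ + 1ξ₂.
Selectivity: 1ξ₁ / (2ξ₂) = 1.88 → ξ₁ = 3.76 ξ₂.
Substitute: (2·3.76 + 1) ξ₂ = 40.98 → ξ₂ = 4.81 kmol, ξ₁ = 18.09 kmol.
Outlet amounts (n = n₀ + Σ ν·ξ):
  C: 64.84 − 2(18.09) − 1(4.81) = 23.86
  E: 238.2 − 3(18.09) − 3(4.81) = 169.5
  B: 0 + 1(18.09) = 18.09
  D: 0 + 2(4.81) = 9.62
  A: 0 + 1(4.81) = 4.81

9.62 kmol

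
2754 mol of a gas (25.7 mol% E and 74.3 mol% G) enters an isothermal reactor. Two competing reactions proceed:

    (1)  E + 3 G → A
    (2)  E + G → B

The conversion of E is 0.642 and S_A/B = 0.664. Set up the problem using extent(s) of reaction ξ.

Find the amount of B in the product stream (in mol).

273 mol

Conversion of E: E consumed = 0.642 × 707.8 = 454.4 mol = 1ξ₁ + 1ξ₂.
Selectivity: 1ξ₁ / (1ξ₂) = 0.664 → ξ₁ = 0.664 ξ₂.
Substitute: (1·0.664 + 1) ξ₂ = 454.4 → ξ₂ = 273.1 mol, ξ₁ = 181.3 mol.
Outlet amounts (n = n₀ + Σ ν·ξ):
  E: 707.8 − 1(181.3) − 1(273.1) = 253.4
  G: 2046 − 3(181.3) − 1(273.1) = 1229
  A: 0 + 1(181.3) = 181.3
  B: 0 + 1(273.1) = 273.1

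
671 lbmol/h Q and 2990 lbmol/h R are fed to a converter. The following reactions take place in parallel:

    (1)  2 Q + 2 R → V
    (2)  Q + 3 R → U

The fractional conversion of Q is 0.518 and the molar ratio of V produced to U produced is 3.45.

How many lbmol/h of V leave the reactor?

Conversion of Q: Q consumed = 0.518 × 671 = 347.6 lbmol/h = 2ξ₁ + 1ξ₂.
Selectivity: 1ξ₁ / (1ξ₂) = 3.45 → ξ₁ = 3.45 ξ₂.
Substitute: (2·3.45 + 1) ξ₂ = 347.6 → ξ₂ = 44 lbmol/h, ξ₁ = 151.8 lbmol/h.
Outlet amounts (n = n₀ + Σ ν·ξ):
  Q: 671 − 2(151.8) − 1(44) = 323.4
  R: 2990 − 2(151.8) − 3(44) = 2554
  V: 0 + 1(151.8) = 151.8
  U: 0 + 1(44) = 44

152 lbmol/h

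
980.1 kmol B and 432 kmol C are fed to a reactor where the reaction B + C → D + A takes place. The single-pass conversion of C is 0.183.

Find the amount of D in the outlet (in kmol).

C reacted = 0.183 × 432 = 79.06 kmol; ν_C = −1, so ξ = 79.06/1 = 79.06 kmol.
Outlet amounts (n = n₀ + ν ξ):
  B: 980.1 − 1(79.06) = 901
  C: 432 − 1(79.06) = 352.9
  D: 0 + 1(79.06) = 79.06
  A: 0 + 1(79.06) = 79.06

79.1 kmol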